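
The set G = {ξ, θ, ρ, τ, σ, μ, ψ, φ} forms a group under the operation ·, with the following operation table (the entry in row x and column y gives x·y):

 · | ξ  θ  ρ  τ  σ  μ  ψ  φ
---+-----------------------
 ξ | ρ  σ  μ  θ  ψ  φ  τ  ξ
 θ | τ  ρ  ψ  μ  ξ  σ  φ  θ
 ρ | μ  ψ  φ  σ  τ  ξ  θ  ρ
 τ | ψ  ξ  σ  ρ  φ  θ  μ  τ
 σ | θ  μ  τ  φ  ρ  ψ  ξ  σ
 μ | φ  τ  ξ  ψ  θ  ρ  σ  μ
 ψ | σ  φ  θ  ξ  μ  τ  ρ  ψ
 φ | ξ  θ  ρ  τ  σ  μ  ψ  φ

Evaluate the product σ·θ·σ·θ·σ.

σ·θ = μ
μ·σ = θ
θ·θ = ρ
ρ·σ = τ

τ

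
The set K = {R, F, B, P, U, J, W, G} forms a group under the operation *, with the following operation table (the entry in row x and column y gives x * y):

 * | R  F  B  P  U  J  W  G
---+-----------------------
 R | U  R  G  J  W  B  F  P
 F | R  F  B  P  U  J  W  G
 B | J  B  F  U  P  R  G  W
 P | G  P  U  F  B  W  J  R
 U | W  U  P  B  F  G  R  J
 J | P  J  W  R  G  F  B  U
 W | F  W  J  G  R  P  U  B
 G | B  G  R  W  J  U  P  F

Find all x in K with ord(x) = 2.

{B, G, J, P, U}

Identity is F. Compute the order of each non-identity element by repeated multiplication:
  R: R → U → W → F  (order 4)
  B: B → F  (order 2)
  P: P → F  (order 2)
  U: U → F  (order 2)
  J: J → F  (order 2)
  W: W → U → R → F  (order 4)
  G: G → F  (order 2)
Elements of order 2: {B, G, J, P, U}.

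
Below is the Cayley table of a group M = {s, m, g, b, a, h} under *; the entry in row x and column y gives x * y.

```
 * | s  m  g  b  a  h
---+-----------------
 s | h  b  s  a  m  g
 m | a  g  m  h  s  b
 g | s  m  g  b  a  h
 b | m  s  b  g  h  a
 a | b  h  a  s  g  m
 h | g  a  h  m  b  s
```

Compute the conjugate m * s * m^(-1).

h

The identity is g. In row m, the entry g sits in column m, so m^(-1) = m.
m * s = a
a * m = h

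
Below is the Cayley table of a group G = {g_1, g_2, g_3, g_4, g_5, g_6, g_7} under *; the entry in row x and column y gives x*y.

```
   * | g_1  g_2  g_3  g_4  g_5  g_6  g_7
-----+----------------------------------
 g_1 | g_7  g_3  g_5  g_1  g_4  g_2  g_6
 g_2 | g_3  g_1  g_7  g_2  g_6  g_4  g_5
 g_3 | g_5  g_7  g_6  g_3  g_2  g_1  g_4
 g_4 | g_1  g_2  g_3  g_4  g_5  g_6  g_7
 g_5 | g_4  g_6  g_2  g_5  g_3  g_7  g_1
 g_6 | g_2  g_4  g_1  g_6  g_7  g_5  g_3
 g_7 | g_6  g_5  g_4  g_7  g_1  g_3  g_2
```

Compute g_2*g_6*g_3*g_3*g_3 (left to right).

g_1

g_2*g_6 = g_4
g_4*g_3 = g_3
g_3*g_3 = g_6
g_6*g_3 = g_1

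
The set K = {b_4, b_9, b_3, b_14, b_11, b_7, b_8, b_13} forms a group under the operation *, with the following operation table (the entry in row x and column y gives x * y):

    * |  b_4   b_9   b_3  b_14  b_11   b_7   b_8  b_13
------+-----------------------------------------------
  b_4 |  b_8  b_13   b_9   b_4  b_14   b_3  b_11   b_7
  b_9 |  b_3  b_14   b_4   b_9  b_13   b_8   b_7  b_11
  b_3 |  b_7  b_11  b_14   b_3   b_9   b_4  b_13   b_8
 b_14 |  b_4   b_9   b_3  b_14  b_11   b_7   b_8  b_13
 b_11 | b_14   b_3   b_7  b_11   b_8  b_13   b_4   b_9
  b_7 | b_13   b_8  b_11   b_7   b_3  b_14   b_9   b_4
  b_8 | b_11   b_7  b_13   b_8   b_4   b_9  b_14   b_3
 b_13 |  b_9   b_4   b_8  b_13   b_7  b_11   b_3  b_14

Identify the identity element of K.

The identity e satisfies e * x = x for all x, so its row in the table reproduces the column headers.
Row b_14 reads: b_4, b_9, b_3, b_14, b_11, b_7, b_8, b_13 — exactly the header order. So b_14 is the identity.

b_14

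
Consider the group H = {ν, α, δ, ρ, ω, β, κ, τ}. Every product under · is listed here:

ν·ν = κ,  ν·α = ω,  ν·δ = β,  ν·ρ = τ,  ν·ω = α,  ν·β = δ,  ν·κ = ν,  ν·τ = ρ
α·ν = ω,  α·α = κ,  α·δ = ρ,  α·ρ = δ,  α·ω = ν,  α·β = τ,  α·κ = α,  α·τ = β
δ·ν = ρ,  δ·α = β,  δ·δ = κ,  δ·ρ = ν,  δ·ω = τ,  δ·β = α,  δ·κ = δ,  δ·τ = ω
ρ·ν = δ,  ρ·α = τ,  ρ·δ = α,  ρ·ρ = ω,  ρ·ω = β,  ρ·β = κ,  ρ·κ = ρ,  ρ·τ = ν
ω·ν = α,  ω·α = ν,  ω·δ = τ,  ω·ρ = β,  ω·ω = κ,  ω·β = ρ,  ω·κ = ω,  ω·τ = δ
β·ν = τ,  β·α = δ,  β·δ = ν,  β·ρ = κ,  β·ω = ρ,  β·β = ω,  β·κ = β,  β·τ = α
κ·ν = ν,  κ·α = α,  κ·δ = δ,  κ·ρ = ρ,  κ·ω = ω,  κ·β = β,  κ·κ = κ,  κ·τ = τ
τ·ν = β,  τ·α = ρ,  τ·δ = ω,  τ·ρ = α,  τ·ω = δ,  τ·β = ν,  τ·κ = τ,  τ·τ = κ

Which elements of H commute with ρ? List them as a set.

Compare row ρ with column ρ entry by entry.
ω·ρ = β = ρ·ω, so ω commutes with ρ.
ν·ρ = τ but ρ·ν = δ, so ν does not.
Collecting the elements that commute with ρ: C(ρ) = {β, κ, ρ, ω}.

{β, κ, ρ, ω}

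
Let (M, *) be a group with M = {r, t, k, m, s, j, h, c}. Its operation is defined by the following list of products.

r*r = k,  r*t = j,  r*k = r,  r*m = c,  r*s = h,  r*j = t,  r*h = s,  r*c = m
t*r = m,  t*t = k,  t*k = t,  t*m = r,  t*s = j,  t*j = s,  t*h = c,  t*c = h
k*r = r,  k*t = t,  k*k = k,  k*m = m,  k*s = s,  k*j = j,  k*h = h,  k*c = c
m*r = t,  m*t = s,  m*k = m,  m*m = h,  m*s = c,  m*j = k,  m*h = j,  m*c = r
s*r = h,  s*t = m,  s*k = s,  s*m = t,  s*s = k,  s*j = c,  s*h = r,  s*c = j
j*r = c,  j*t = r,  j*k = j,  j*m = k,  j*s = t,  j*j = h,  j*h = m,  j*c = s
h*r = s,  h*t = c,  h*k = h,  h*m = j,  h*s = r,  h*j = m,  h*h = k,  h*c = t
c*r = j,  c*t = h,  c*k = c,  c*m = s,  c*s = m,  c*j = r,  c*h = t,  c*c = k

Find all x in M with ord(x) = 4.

{j, m}

Identity is k. Compute the order of each non-identity element by repeated multiplication:
  r: r → k  (order 2)
  t: t → k  (order 2)
  m: m → h → j → k  (order 4)
  s: s → k  (order 2)
  j: j → h → m → k  (order 4)
  h: h → k  (order 2)
  c: c → k  (order 2)
Elements of order 4: {j, m}.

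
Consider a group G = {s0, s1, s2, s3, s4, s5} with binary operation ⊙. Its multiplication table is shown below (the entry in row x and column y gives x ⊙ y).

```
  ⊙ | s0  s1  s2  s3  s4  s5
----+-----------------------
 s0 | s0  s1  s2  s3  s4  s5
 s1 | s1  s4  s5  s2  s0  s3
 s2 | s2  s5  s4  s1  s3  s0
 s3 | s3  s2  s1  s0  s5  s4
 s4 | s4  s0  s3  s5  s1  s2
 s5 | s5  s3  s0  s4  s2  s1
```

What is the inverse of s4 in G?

s1

First locate the identity: row s0 matches the header, so s0 is the identity.
Scan row s4 for s0: s4 ⊙ s1 = s0. Hence s4^(-1) = s1.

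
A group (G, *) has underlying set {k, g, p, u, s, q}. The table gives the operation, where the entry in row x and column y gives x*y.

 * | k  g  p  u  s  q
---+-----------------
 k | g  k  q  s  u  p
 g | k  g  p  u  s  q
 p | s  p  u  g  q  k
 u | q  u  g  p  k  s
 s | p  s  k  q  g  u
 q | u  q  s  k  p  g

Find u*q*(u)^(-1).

The identity is g. In row u, the entry g sits in column p, so u^(-1) = p.
u*q = s
s*p = k

k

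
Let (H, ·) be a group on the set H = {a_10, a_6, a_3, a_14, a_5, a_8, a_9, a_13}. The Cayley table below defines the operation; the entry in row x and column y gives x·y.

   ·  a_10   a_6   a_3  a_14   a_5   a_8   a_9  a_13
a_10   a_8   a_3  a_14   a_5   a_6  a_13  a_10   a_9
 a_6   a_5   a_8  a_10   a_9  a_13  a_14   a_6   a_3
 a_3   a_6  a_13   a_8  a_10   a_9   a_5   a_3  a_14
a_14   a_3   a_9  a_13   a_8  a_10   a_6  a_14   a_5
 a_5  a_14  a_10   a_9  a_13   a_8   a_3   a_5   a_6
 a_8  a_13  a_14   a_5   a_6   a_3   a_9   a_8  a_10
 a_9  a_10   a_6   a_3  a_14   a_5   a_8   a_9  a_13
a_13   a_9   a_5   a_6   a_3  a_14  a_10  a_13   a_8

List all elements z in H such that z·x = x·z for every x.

An element z is central iff its row equals its column in the table.
For a_3: a_3·a_6 = a_13 ≠ a_10 = a_6·a_3, so a_3 ∉ Z.
Checking each element this way leaves Z(H) = {a_8, a_9}.
(Structurally, H here is isomorphic to the quaternion group Q_8.)

{a_8, a_9}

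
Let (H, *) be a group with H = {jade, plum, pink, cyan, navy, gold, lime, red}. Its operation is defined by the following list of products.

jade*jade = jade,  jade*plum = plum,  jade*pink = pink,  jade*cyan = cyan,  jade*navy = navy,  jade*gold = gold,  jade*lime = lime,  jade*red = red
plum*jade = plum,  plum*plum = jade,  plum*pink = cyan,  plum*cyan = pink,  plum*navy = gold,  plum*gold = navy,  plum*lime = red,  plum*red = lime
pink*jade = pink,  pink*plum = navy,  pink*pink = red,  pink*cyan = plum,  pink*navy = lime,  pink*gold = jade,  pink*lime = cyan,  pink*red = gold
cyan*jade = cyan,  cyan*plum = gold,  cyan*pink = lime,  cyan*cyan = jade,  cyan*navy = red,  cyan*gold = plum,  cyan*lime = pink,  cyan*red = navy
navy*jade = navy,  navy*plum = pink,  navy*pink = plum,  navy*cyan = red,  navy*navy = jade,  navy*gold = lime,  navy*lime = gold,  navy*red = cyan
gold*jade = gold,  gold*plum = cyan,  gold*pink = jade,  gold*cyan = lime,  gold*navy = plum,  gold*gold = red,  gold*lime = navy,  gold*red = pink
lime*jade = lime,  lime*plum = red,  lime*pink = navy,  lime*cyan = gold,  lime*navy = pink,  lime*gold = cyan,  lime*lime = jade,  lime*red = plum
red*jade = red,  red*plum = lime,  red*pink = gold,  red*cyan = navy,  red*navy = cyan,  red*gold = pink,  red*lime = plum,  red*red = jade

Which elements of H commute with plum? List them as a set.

{jade, lime, plum, red}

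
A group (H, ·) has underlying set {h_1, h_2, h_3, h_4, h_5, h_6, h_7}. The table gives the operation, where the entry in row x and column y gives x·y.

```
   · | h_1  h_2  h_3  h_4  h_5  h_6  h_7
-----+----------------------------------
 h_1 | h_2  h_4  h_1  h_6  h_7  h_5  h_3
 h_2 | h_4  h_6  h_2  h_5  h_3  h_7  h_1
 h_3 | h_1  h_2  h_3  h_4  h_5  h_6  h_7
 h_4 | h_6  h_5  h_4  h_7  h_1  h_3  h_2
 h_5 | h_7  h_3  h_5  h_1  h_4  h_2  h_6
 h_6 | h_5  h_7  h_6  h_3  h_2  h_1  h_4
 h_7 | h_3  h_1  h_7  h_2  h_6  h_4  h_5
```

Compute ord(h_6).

7

The identity element is h_3 (its row matches the header).
h_6^1 = h_6
h_6^2 = h_6·h_6 = h_1
h_6^3 = h_1·h_6 = h_5
h_6^4 = h_5·h_6 = h_2
h_6^5 = h_2·h_6 = h_7
h_6^6 = h_7·h_6 = h_4
h_6^7 = h_4·h_6 = h_3
The first power of h_6 equal to the identity is h_6^7, so ord(h_6) = 7.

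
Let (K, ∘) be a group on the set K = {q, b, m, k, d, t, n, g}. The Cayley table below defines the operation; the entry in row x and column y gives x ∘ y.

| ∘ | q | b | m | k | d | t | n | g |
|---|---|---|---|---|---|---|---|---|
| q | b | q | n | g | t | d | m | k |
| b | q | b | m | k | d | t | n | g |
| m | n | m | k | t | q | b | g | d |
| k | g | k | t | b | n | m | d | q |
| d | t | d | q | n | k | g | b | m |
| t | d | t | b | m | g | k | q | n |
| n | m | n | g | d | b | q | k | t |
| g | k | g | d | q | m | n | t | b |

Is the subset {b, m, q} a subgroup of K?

m ∘ m = k, which is not in {b, m, q}.
The subset is not closed under ∘, so it is not a subgroup.

No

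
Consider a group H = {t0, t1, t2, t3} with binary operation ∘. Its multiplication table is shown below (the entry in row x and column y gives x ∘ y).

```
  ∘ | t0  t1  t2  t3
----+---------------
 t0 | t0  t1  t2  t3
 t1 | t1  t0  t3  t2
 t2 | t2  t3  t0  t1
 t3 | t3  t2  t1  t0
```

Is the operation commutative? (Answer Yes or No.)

Yes

Check whether the table is symmetric across its main diagonal.
Every entry (row x, col y) equals the entry (row y, col x), so H is abelian.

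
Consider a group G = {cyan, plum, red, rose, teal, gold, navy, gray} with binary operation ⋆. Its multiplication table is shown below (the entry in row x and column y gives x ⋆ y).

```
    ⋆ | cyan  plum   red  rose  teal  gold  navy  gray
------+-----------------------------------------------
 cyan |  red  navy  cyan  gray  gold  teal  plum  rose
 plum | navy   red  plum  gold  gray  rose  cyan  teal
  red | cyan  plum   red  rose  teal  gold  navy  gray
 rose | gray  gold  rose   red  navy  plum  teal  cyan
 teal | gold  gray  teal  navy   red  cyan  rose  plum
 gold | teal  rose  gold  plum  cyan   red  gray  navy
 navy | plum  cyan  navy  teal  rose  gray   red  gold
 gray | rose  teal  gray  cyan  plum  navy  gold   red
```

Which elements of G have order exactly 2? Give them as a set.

{cyan, gold, gray, navy, plum, rose, teal}

Identity is red. Compute the order of each non-identity element by repeated multiplication:
  cyan: cyan → red  (order 2)
  plum: plum → red  (order 2)
  rose: rose → red  (order 2)
  teal: teal → red  (order 2)
  gold: gold → red  (order 2)
  navy: navy → red  (order 2)
  gray: gray → red  (order 2)
Elements of order 2: {cyan, gold, gray, navy, plum, rose, teal}.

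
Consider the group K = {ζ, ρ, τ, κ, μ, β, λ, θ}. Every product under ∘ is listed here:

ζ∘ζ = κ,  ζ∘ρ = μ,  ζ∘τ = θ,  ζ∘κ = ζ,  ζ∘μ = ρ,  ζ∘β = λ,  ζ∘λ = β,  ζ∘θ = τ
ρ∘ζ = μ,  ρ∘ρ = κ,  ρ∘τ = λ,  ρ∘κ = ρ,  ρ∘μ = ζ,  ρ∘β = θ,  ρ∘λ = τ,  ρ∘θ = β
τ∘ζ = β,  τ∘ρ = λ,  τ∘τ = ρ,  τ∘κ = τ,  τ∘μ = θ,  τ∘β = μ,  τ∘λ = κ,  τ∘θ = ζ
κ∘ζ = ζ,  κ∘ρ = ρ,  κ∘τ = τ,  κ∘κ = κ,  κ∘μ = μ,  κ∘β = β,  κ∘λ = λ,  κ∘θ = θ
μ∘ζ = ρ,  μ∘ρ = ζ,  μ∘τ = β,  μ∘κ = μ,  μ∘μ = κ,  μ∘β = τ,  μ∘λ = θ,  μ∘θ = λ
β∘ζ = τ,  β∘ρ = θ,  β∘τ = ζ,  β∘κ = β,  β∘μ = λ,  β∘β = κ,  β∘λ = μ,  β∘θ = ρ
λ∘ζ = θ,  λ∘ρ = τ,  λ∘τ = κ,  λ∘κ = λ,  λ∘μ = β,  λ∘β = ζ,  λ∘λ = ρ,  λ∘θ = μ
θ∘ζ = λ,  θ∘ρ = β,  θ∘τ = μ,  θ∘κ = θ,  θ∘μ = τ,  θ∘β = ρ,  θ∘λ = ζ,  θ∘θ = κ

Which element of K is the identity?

The identity e satisfies e ∘ x = x for all x, so its row in the table reproduces the column headers.
Row κ reads: ζ, ρ, τ, κ, μ, β, λ, θ — exactly the header order. So κ is the identity.

κ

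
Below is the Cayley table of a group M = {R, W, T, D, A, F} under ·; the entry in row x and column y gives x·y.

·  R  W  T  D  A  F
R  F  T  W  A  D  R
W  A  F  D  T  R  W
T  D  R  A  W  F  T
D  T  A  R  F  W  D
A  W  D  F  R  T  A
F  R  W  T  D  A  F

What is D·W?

Read row D, column W: D·W = A.

A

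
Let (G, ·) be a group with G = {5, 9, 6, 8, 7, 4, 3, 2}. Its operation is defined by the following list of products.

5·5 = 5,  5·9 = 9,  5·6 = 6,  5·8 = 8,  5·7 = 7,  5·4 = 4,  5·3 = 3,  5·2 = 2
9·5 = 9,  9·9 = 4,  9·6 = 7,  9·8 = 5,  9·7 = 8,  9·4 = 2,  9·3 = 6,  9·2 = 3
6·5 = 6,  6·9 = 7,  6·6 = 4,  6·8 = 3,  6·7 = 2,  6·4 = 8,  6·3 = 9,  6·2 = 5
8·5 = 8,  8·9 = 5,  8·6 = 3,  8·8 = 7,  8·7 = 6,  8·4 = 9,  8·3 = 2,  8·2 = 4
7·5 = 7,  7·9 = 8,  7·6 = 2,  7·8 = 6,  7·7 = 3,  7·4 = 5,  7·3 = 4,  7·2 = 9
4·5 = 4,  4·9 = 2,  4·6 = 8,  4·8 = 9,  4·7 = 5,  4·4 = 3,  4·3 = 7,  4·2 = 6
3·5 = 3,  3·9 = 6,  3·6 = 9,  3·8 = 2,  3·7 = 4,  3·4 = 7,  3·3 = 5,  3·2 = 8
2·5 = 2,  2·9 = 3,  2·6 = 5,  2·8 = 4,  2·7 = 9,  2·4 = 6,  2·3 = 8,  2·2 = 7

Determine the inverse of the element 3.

First locate the identity: row 5 matches the header, so 5 is the identity.
Scan row 3 for 5: 3·3 = 5. Hence 3^(-1) = 3.

3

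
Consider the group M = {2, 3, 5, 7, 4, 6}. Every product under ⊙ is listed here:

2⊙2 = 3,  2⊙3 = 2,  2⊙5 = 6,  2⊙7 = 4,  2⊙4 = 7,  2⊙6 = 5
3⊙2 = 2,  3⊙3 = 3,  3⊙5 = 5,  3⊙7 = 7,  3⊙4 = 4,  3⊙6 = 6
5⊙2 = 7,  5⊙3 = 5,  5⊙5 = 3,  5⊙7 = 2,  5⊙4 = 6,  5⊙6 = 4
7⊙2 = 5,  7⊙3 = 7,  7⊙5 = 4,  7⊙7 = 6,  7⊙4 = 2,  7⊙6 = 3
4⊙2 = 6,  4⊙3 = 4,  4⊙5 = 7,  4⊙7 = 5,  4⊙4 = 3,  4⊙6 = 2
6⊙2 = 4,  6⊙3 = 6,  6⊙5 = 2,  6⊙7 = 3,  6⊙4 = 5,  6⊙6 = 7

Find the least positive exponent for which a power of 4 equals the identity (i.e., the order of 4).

2

The identity element is 3 (its row matches the header).
4^1 = 4
4^2 = 4 ⊙ 4 = 3
The first power of 4 equal to the identity is 4^2, so ord(4) = 2.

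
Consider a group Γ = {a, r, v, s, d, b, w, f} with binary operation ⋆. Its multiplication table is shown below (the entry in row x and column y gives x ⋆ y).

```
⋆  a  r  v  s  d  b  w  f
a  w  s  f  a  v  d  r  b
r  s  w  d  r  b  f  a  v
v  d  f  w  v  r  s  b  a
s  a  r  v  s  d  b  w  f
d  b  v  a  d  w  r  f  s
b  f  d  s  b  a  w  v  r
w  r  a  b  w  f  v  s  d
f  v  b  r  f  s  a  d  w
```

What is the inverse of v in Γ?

b

First locate the identity: row s matches the header, so s is the identity.
Scan row v for s: v ⋆ b = s. Hence v^(-1) = b.
(Structurally, Γ here is isomorphic to the quaternion group Q_8.)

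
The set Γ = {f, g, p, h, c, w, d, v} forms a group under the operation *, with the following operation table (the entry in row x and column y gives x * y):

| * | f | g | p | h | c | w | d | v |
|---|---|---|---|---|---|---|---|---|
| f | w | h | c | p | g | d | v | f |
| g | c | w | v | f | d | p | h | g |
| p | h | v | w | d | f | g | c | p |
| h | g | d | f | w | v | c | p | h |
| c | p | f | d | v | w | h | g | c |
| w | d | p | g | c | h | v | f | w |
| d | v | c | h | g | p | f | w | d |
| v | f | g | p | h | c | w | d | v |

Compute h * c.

Read row h, column c: h * c = v.

v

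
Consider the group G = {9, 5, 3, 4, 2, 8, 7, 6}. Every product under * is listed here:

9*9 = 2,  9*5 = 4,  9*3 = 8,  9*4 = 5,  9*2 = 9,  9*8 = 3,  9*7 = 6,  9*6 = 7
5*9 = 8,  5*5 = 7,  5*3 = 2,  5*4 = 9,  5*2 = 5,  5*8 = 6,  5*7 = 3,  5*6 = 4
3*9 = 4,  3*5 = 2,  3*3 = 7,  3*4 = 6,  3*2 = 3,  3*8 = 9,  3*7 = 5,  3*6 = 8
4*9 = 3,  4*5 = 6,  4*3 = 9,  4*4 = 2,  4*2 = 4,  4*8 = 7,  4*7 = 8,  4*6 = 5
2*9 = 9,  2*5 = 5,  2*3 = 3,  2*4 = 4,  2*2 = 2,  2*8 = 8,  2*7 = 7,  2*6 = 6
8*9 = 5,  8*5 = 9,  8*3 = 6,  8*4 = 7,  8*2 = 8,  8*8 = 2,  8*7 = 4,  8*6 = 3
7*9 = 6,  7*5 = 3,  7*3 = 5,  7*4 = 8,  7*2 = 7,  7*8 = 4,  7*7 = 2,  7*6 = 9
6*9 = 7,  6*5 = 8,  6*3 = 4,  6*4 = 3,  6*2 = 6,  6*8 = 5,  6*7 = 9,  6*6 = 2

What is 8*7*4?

8*7 = 4
4*4 = 2
(Structurally, G here is isomorphic to the dihedral group D_4.)

2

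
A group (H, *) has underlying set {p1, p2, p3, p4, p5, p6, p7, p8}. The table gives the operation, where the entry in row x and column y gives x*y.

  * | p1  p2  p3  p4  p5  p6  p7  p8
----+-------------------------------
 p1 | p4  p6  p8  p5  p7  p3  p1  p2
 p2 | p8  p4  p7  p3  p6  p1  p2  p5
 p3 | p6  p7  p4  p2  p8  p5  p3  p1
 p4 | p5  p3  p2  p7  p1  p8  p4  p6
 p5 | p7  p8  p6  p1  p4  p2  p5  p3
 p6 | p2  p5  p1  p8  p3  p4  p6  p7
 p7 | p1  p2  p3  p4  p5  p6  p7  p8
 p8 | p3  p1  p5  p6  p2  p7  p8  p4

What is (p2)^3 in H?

p3

p2^1 = p2
p2^2 = p2*p2 = p4
p2^3 = p4*p2 = p3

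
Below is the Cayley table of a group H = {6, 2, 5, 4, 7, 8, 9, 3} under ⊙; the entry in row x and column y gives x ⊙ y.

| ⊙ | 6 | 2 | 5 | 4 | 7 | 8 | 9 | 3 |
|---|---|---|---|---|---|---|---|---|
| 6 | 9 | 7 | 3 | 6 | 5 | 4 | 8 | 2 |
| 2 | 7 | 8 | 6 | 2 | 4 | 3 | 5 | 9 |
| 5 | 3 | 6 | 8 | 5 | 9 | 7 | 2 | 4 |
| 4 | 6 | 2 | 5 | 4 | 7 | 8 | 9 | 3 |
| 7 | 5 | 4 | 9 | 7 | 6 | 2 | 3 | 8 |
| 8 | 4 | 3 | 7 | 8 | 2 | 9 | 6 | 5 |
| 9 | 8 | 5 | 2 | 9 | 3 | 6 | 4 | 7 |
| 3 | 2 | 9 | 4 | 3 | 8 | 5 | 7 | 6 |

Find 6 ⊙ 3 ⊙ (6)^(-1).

3

The identity is 4. In row 6, the entry 4 sits in column 8, so 6^(-1) = 8.
6 ⊙ 3 = 2
2 ⊙ 8 = 3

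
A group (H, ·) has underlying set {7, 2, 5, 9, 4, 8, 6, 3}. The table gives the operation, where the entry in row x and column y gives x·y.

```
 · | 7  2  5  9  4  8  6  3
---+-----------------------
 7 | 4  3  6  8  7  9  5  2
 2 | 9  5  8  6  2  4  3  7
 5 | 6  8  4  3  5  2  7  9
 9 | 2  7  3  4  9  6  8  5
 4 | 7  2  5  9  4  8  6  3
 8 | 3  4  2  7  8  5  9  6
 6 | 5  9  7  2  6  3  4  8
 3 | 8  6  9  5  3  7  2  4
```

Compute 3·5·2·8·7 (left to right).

2

3·5 = 9
9·2 = 7
7·8 = 9
9·7 = 2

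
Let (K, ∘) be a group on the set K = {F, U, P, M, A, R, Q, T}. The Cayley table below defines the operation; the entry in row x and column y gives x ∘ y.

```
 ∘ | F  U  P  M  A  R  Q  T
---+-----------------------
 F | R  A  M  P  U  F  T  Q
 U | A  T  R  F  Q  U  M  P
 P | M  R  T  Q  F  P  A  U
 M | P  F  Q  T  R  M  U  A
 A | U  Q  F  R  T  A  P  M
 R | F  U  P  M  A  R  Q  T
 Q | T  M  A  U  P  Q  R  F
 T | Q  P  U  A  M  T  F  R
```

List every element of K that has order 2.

Identity is R. Compute the order of each non-identity element by repeated multiplication:
  F: F → R  (order 2)
  U: U → T → P → R  (order 4)
  P: P → T → U → R  (order 4)
  M: M → T → A → R  (order 4)
  A: A → T → M → R  (order 4)
  Q: Q → R  (order 2)
  T: T → R  (order 2)
Elements of order 2: {F, Q, T}.

{F, Q, T}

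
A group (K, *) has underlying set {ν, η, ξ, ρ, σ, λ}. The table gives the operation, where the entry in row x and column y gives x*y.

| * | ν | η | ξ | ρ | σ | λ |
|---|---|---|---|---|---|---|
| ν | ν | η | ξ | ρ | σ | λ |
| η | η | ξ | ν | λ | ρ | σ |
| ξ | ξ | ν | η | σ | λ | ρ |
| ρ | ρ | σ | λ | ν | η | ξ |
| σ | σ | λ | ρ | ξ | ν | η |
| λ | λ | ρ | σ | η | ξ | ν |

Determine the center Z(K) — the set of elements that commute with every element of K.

An element z is central iff its row equals its column in the table.
For λ: λ*ξ = σ ≠ ρ = ξ*λ, so λ ∉ Z.
Checking each element this way leaves Z(K) = {ν}.

{ν}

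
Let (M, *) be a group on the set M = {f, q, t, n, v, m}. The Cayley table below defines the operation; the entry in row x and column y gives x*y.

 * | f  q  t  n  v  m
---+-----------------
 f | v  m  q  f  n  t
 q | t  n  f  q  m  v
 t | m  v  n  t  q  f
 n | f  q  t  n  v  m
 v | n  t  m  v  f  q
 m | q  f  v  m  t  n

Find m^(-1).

m

First locate the identity: row n matches the header, so n is the identity.
Scan row m for n: m*m = n. Hence m^(-1) = m.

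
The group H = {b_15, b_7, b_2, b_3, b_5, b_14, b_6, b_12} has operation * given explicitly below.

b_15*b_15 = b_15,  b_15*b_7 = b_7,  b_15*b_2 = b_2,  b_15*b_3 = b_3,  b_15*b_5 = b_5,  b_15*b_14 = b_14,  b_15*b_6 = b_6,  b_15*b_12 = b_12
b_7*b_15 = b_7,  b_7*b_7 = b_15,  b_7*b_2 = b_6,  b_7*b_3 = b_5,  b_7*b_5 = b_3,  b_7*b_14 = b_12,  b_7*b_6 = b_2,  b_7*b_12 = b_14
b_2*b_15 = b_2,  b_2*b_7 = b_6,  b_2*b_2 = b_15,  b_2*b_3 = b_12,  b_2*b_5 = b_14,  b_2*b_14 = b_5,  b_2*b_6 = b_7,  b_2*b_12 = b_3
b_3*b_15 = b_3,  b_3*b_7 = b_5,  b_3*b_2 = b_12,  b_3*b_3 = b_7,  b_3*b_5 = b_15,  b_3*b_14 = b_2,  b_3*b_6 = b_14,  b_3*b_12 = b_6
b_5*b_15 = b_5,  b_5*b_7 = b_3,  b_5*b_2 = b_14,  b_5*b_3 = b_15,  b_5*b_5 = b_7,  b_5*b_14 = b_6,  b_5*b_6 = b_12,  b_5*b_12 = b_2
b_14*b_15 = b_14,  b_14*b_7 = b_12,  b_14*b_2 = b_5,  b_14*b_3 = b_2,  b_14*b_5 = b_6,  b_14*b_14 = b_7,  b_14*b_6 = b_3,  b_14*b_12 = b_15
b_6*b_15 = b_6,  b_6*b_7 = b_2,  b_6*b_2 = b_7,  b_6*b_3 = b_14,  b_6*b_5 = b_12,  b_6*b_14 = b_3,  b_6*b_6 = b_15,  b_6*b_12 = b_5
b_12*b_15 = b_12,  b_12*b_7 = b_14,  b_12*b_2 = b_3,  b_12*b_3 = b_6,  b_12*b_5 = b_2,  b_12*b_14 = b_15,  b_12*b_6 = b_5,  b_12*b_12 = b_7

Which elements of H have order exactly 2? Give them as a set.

Identity is b_15. Compute the order of each non-identity element by repeated multiplication:
  b_7: b_7 → b_15  (order 2)
  b_2: b_2 → b_15  (order 2)
  b_3: b_3 → b_7 → b_5 → b_15  (order 4)
  b_5: b_5 → b_7 → b_3 → b_15  (order 4)
  b_14: b_14 → b_7 → b_12 → b_15  (order 4)
  b_6: b_6 → b_15  (order 2)
  b_12: b_12 → b_7 → b_14 → b_15  (order 4)
Elements of order 2: {b_2, b_6, b_7}.

{b_2, b_6, b_7}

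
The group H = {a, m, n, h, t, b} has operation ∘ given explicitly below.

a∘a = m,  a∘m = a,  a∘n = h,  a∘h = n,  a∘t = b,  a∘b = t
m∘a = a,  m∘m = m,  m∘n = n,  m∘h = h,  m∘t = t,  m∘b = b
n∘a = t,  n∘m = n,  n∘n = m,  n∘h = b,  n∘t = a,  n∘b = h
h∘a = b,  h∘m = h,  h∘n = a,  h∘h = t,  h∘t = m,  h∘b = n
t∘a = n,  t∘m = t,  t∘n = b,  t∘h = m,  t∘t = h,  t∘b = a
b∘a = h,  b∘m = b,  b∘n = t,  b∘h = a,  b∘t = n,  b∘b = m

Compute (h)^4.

h^1 = h
h^2 = h ∘ h = t
h^3 = t ∘ h = m
h^4 = m ∘ h = h

h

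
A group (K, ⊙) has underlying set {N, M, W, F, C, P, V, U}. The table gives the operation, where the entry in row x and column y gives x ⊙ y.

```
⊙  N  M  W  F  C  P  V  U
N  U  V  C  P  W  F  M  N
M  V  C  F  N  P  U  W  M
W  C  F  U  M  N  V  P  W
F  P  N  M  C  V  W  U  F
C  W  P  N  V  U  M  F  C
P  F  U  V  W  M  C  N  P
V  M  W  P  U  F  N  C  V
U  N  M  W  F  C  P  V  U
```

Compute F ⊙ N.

Read row F, column N: F ⊙ N = P.

P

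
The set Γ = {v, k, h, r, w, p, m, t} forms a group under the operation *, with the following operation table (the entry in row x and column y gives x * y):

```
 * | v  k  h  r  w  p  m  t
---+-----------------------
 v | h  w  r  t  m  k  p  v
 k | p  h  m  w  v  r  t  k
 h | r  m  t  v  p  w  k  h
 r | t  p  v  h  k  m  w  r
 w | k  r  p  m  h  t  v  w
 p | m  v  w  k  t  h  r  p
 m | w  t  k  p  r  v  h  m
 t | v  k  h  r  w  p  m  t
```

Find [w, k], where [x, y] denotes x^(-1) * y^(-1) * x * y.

Identity is t; from the table w^(-1) = p and k^(-1) = m.
p * m = r
r * w = k
k * k = h

h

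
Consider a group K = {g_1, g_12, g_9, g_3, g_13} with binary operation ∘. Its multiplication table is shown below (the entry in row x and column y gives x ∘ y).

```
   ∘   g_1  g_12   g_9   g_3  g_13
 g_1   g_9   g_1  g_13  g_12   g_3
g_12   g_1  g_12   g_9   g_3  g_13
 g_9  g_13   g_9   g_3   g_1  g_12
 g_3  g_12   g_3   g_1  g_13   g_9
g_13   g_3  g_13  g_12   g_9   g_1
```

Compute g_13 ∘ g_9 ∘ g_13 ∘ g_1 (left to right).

g_3

g_13 ∘ g_9 = g_12
g_12 ∘ g_13 = g_13
g_13 ∘ g_1 = g_3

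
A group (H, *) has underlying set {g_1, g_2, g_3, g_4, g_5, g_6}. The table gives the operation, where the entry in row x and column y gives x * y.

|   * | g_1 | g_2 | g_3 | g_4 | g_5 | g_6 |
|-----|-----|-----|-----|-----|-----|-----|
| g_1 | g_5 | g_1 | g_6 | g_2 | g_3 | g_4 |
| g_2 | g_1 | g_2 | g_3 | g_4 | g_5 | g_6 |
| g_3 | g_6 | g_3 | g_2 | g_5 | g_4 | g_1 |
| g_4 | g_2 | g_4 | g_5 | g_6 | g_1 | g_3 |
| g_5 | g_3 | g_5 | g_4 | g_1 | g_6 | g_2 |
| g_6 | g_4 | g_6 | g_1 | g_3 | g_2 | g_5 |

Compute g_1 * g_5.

g_3

Read row g_1, column g_5: g_1 * g_5 = g_3.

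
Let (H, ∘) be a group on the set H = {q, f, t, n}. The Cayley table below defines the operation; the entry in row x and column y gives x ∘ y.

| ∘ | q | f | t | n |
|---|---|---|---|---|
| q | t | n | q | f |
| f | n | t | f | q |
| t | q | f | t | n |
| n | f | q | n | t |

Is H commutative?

Yes

Check whether the table is symmetric across its main diagonal.
Every entry (row x, col y) equals the entry (row y, col x), so H is abelian.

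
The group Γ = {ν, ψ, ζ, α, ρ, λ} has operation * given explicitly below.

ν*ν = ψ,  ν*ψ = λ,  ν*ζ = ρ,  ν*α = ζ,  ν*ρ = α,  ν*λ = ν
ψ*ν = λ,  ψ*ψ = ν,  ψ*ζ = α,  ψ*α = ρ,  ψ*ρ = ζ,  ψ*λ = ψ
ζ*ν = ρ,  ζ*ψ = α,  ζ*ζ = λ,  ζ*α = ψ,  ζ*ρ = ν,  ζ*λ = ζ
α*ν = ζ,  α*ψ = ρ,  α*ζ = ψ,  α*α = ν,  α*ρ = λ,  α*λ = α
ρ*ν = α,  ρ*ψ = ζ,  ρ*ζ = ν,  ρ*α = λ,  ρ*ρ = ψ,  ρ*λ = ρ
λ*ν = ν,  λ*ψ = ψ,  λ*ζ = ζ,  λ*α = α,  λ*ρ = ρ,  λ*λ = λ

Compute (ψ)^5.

ν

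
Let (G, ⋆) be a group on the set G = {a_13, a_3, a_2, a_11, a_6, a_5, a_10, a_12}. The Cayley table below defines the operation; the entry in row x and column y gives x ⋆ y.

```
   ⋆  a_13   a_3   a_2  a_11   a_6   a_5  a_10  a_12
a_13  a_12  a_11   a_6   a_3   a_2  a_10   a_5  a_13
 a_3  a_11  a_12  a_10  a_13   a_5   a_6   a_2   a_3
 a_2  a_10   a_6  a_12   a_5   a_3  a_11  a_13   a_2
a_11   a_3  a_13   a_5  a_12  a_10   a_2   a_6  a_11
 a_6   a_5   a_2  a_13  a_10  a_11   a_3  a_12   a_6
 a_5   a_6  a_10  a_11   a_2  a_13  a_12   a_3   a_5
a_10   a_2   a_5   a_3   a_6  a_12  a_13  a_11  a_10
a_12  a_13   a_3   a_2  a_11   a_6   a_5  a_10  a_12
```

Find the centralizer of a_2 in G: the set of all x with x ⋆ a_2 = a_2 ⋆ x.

{a_11, a_12, a_2, a_5}

Compare row a_2 with column a_2 entry by entry.
a_11 ⋆ a_2 = a_5 = a_2 ⋆ a_11, so a_11 commutes with a_2.
a_3 ⋆ a_2 = a_10 but a_2 ⋆ a_3 = a_6, so a_3 does not.
Collecting the elements that commute with a_2: C(a_2) = {a_11, a_12, a_2, a_5}.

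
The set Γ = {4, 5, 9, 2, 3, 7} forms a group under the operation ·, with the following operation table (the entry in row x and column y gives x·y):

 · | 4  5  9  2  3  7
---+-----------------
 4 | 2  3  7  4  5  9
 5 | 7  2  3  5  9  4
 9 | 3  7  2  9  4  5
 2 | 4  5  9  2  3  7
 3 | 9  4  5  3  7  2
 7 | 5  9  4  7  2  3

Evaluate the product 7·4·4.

7

7·4 = 5
5·4 = 7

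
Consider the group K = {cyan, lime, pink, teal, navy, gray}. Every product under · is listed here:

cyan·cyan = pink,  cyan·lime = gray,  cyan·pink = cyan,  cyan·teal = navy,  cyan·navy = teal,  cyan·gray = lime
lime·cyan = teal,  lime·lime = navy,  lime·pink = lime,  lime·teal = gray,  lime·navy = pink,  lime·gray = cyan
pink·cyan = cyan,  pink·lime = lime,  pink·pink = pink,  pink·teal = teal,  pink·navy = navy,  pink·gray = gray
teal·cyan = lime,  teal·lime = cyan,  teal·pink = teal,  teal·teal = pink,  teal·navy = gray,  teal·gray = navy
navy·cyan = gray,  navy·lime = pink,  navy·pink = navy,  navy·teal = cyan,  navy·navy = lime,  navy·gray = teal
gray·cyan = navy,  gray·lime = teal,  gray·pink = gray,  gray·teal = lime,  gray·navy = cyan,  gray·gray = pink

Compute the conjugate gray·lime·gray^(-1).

navy

The identity is pink. In row gray, the entry pink sits in column gray, so gray^(-1) = gray.
gray·lime = teal
teal·gray = navy
(Structurally, K here is isomorphic to the symmetric group S_3.)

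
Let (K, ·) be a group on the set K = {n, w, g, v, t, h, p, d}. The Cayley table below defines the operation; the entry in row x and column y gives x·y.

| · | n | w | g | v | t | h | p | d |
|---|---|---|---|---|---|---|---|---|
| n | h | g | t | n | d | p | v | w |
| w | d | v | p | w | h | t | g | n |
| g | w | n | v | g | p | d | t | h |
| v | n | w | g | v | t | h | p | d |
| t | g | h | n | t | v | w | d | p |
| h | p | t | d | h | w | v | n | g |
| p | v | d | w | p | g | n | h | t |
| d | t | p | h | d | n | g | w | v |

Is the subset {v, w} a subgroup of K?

Yes

{v, w} contains the identity v.
Checking products: every product of two elements of {v, w} (read from the table) lies in {v, w}, so the set is closed.
In a finite group, a nonempty closed subset is a subgroup. So {v, w} ≤ K.
(Structurally, K here is isomorphic to the dihedral group D_4.)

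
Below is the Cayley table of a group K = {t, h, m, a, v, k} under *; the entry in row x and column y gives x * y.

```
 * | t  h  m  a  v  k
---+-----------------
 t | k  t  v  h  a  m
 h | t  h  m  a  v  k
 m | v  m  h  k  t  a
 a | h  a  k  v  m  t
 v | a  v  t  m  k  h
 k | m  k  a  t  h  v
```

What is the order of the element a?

6

The identity element is h (its row matches the header).
a^1 = a
a^2 = a * a = v
a^3 = v * a = m
a^4 = m * a = k
a^5 = k * a = t
a^6 = t * a = h
The first power of a equal to the identity is a^6, so ord(a) = 6.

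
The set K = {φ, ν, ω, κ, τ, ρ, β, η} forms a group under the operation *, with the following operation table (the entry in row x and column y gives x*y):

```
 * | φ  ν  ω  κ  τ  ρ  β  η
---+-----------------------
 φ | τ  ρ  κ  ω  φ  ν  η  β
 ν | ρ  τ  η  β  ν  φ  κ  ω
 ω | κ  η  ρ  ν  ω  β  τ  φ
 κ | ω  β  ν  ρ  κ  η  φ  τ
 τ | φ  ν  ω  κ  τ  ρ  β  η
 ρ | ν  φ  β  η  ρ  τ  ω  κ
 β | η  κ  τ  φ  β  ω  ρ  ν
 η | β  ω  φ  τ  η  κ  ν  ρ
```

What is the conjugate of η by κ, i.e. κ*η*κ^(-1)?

η

The identity is τ. In row κ, the entry τ sits in column η, so κ^(-1) = η.
κ*η = τ
τ*η = η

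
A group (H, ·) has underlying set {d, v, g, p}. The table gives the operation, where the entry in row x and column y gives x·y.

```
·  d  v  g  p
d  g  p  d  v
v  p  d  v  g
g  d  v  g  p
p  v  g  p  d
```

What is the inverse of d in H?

First locate the identity: row g matches the header, so g is the identity.
Scan row d for g: d·d = g. Hence d^(-1) = d.
(Structurally, H here is isomorphic to the cyclic group Z_4.)

d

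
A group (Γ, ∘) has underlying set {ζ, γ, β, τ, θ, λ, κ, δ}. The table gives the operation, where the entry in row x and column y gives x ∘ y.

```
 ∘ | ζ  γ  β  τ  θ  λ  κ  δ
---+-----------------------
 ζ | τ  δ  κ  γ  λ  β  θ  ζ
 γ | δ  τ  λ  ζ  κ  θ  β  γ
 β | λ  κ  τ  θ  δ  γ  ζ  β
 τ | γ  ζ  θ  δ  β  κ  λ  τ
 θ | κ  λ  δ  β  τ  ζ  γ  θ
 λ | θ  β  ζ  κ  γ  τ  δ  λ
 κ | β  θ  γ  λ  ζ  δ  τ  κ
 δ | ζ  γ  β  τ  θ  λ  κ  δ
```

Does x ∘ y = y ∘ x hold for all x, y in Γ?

No

γ ∘ κ = β but κ ∘ γ = θ.
Since γ and κ do not commute, Γ is not abelian.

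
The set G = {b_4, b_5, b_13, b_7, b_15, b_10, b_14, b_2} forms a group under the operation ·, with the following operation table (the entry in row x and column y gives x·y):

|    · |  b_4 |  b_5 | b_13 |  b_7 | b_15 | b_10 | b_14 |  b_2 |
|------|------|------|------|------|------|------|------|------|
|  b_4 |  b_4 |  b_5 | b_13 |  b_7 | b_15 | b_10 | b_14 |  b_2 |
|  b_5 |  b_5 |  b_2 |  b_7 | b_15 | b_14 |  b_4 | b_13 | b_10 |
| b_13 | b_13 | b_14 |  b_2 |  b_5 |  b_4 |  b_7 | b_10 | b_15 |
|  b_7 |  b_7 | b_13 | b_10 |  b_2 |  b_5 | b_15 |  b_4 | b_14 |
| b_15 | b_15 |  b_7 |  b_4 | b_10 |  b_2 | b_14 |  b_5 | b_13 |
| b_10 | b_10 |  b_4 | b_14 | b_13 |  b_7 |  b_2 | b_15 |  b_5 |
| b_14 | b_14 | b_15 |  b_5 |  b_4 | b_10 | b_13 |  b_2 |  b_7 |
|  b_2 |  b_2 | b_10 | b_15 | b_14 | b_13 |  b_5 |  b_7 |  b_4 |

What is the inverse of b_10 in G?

b_5

First locate the identity: row b_4 matches the header, so b_4 is the identity.
Scan row b_10 for b_4: b_10·b_5 = b_4. Hence b_10^(-1) = b_5.
(Structurally, G here is isomorphic to the quaternion group Q_8.)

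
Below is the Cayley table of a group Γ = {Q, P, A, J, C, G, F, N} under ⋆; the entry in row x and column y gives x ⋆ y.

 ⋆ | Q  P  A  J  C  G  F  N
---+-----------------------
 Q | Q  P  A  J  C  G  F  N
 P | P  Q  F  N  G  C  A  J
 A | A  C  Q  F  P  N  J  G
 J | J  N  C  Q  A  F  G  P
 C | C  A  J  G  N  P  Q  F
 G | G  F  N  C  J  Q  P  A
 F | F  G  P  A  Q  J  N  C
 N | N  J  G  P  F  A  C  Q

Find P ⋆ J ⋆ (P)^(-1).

J

The identity is Q. In row P, the entry Q sits in column P, so P^(-1) = P.
P ⋆ J = N
N ⋆ P = J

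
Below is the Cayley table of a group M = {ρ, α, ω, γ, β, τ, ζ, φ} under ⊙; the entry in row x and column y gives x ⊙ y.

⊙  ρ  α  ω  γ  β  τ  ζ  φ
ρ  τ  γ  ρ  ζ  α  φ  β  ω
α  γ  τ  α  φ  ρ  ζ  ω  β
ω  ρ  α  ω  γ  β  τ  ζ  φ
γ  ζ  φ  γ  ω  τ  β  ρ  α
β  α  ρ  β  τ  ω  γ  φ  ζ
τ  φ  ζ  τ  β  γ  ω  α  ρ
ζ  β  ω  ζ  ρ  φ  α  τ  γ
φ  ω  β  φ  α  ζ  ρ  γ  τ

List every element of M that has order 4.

{α, ζ, ρ, φ}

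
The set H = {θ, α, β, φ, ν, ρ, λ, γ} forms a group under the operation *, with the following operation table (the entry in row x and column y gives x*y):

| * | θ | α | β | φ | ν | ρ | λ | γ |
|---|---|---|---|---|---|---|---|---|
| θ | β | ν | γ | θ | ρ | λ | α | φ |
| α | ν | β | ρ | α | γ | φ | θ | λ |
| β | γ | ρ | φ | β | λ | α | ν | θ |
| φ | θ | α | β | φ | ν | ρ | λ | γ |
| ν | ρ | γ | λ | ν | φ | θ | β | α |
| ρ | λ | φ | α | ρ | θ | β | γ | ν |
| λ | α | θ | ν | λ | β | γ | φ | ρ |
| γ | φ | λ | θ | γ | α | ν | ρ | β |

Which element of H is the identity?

φ

The identity e satisfies e*x = x for all x, so its row in the table reproduces the column headers.
Row φ reads: θ, α, β, φ, ν, ρ, λ, γ — exactly the header order. So φ is the identity.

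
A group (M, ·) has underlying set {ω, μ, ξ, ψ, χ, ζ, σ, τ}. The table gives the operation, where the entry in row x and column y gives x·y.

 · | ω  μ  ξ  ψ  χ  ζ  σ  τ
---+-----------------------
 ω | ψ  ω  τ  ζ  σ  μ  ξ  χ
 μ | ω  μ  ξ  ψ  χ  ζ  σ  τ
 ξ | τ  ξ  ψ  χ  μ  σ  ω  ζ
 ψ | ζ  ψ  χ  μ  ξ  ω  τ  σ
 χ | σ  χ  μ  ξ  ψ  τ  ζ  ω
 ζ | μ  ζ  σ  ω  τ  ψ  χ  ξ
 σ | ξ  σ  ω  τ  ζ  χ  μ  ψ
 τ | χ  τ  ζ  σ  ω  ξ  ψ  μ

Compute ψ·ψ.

μ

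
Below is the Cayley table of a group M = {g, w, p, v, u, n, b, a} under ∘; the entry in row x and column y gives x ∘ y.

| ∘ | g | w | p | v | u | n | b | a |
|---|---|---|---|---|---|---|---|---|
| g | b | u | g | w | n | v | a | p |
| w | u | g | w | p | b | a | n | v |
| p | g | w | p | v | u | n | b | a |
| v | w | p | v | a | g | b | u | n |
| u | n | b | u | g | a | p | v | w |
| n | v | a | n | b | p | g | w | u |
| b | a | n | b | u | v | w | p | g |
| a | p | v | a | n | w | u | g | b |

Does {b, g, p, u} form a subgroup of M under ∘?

No

b ∘ u = v, which is not in {b, g, p, u}.
The subset is not closed under ∘, so it is not a subgroup.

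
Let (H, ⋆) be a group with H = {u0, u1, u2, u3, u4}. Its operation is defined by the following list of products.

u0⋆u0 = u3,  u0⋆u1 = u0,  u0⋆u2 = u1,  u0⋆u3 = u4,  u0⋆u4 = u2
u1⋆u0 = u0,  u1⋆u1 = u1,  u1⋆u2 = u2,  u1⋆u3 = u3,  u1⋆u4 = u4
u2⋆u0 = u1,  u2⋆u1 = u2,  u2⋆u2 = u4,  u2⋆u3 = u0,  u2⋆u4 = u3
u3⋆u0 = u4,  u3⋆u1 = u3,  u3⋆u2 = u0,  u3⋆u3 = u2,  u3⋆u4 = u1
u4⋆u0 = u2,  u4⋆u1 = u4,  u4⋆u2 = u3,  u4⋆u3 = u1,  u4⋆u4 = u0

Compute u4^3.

u2

u4^1 = u4
u4^2 = u4 ⋆ u4 = u0
u4^3 = u0 ⋆ u4 = u2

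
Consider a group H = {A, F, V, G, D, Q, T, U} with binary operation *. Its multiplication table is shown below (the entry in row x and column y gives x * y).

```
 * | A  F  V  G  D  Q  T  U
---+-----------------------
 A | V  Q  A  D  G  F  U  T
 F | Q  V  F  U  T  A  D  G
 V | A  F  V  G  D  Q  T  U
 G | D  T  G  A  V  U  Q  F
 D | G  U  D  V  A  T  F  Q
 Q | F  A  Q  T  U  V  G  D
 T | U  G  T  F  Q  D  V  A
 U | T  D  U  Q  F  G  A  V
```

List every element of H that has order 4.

{D, G}

Identity is V. Compute the order of each non-identity element by repeated multiplication:
  A: A → V  (order 2)
  F: F → V  (order 2)
  G: G → A → D → V  (order 4)
  D: D → A → G → V  (order 4)
  Q: Q → V  (order 2)
  T: T → V  (order 2)
  U: U → V  (order 2)
Elements of order 4: {D, G}.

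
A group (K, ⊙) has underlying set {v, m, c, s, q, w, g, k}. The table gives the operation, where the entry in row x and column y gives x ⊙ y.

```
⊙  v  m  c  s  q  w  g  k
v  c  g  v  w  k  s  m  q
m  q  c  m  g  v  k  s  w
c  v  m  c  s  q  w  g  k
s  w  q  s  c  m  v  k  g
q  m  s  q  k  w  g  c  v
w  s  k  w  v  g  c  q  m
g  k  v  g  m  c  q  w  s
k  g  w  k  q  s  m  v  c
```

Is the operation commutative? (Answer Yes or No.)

No

q ⊙ s = k but s ⊙ q = m.
Since q and s do not commute, K is not abelian.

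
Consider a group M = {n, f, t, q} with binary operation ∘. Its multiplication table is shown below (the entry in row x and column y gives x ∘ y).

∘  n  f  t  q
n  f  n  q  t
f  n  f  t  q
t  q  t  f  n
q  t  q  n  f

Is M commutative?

Yes

Check whether the table is symmetric across its main diagonal.
Every entry (row x, col y) equals the entry (row y, col x), so M is abelian.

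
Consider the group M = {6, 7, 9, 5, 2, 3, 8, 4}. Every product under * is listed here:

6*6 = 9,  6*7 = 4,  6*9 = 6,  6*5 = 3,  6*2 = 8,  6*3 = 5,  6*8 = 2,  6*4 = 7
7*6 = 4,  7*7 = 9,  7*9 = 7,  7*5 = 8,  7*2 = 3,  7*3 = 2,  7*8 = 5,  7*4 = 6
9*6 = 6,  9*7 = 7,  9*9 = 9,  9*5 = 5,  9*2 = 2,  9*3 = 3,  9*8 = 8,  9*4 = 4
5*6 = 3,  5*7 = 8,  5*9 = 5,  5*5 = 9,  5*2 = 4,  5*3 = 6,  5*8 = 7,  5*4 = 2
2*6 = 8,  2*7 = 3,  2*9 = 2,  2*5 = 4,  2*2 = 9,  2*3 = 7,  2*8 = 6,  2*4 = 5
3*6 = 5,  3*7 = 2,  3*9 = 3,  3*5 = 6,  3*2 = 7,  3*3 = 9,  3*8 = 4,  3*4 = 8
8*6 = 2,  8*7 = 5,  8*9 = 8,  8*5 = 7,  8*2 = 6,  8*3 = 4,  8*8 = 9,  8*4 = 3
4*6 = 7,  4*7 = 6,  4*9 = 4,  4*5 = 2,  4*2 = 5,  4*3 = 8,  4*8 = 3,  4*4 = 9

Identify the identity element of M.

9

The identity e satisfies e * x = x for all x, so its row in the table reproduces the column headers.
Row 9 reads: 6, 7, 9, 5, 2, 3, 8, 4 — exactly the header order. So 9 is the identity.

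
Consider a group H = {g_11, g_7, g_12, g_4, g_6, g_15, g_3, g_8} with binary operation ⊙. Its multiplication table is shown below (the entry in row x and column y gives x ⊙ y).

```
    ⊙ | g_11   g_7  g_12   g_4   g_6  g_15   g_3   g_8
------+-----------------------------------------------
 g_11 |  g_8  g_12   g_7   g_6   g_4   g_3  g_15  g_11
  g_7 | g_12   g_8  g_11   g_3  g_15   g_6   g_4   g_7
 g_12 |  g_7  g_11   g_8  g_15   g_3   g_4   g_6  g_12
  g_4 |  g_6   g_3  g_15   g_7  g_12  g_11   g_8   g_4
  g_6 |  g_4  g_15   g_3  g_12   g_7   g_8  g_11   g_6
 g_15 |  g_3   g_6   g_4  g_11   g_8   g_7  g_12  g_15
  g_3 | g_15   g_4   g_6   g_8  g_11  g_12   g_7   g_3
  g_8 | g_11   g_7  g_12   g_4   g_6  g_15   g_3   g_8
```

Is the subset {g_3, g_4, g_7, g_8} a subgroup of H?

Yes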